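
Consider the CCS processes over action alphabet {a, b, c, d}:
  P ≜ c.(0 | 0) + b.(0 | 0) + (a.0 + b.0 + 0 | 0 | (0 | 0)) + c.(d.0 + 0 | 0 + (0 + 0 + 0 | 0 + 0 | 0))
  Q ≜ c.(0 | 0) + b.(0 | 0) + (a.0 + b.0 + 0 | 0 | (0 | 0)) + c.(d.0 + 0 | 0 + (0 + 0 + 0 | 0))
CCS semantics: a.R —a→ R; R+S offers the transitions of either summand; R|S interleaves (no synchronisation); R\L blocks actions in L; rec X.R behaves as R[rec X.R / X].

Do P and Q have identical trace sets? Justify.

LTS(P): 4 reachable states
  m0 = c.(0 | 0) + b.(0 | 0) + (a.0 + b.0 + 0 | 0 | (0 | 0)) + c.(d.0 + 0 | 0 + (0 + 0 + 0 | 0 + 0 | 0)) :: -a-> m1, -b-> m1, -b-> m2, -c-> m2, -c-> m3
  m1 = 0 :: (no moves)
  m2 = 0 | 0 :: (no moves)
  m3 = d.0 + 0 | 0 + (0 + 0 + 0 | 0 + 0 | 0) :: -d-> m1
LTS(Q): 4 reachable states
  n0 = c.(0 | 0) + b.(0 | 0) + (a.0 + b.0 + 0 | 0 | (0 | 0)) + c.(d.0 + 0 | 0 + (0 + 0 + 0 | 0)) :: -a-> n1, -b-> n1, -b-> n2, -c-> n2, -c-> n3
  n1 = 0 :: (no moves)
  n2 = 0 | 0 :: (no moves)
  n3 = d.0 + 0 | 0 + (0 + 0 + 0 | 0) :: -d-> n1
Bisimilarity quotient blocks:
  B0 = {m0, n0}
  B1 = {m1, m2, n1, n2}
  B2 = {m3, n3}
m0 ∈ B0, n0 ∈ B0 → same block
Bisimilar ⇒ trace-equivalent.

traces(P) = traces(Q)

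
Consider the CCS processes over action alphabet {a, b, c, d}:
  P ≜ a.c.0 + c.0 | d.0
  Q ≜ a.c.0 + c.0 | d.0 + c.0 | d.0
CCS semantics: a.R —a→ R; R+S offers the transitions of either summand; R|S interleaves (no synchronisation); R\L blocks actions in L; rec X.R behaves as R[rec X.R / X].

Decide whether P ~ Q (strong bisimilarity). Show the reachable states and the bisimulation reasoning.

LTS(P): 6 reachable states
  s0 = a.c.0 + c.0 | d.0 | =a=> s1, =c=> s2, =d=> s3
  s1 = c.0 | =c=> s4
  s2 = 0 | d.0 | =d=> s5
  s3 = c.0 | 0 | =c=> s5
  s4 = 0 | (no moves)
  s5 = 0 | 0 | (no moves)
LTS(Q): 6 reachable states
  t0 = a.c.0 + c.0 | d.0 + c.0 | d.0 | =a=> t1, =c=> t2, =d=> t3
  t1 = c.0 | =c=> t4
  t2 = 0 | d.0 | =d=> t5
  t3 = c.0 | 0 | =c=> t5
  t4 = 0 | (no moves)
  t5 = 0 | 0 | (no moves)
Partition-refinement fixed point:
  B0 = {s0, t0}
  B1 = {s1, s3, t1, t3}
  B2 = {s4, s5, t4, t5}
  B3 = {s2, t2}
s0 ∈ B0, t0 ∈ B0 → same block

bisimilar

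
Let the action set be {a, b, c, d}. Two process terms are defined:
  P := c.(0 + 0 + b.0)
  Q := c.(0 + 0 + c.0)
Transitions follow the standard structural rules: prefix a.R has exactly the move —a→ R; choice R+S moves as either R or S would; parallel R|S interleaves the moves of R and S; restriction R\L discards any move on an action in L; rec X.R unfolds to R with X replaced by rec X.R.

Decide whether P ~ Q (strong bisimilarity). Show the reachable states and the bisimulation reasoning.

P's transition system — 3 states:
  s0 = c.(0 + 0 + b.0) | ··c··> s1
  s1 = 0 + 0 + b.0 | ··b··> s2
  s2 = 0 | (no moves)
Q's transition system — 3 states:
  t0 = c.(0 + 0 + c.0) | ··c··> t1
  t1 = 0 + 0 + c.0 | ··c··> t2
  t2 = 0 | (no moves)
Coarsest stable partition (strong bisimilarity classes):
  B0 = {s0}
  B1 = {s1}
  B2 = {s2, t2}
  B3 = {t0}
  B4 = {t1}
s0 ∈ B0, t0 ∈ B3 → different blocks

not bisimilar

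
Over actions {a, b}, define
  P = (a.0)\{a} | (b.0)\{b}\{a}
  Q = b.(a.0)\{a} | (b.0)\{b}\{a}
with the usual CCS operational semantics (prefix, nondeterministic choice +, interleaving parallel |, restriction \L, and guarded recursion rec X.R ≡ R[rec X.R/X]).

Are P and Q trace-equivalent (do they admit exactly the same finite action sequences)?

NO — witness ⟨b⟩

LTS(P): 1 reachable states
  p0 = (a.0)\{a} | (b.0)\{b}\{a} has moves deadlocked
LTS(Q): 2 reachable states
  q0 = b.(a.0)\{a} | (b.0)\{b}\{a} has moves --b--▸ q1
  q1 = (a.0)\{a} | (b.0)\{b}\{a} has moves deadlocked
Run σ = ⟨b⟩ on Q: start {q0}
  after b @ step 1: {q1}
  Q completes σ.
Run σ = ⟨b⟩ on P: start {p0}
  after b @ step 1: ∅ (P stuck)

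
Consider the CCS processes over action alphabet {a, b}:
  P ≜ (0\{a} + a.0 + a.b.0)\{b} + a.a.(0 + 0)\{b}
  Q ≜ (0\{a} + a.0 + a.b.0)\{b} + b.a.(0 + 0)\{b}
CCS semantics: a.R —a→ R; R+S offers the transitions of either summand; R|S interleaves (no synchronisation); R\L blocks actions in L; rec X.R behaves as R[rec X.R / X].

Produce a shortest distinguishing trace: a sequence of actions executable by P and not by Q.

aa

Reachable graph of P (5 states):
  p0 = (0\{a} + a.0 + a.b.0)\{b} + a.a.(0 + 0)\{b} → ··a··> p1, ··a··> p2, ··a··> p3
  p1 = (b.0)\{b} → ∅
  p2 = 0\{b} → ∅
  p3 = a.(0 + 0)\{b} → ··a··> p4
  p4 = (0 + 0)\{b} → ∅
Reachable graph of Q (5 states):
  q0 = (0\{a} + a.0 + a.b.0)\{b} + b.a.(0 + 0)\{b} → ··a··> q1, ··a··> q2, ··b··> q3
  q1 = (b.0)\{b} → ∅
  q2 = 0\{b} → ∅
  q3 = a.(0 + 0)\{b} → ··a··> q4
  q4 = (0 + 0)\{b} → ∅
Trace ⟨aa⟩ through P, begin at {p0}:
  after a @ step 1: {p1, p2, p3}
  after a @ step 2: {p4}
  ✓ P
Trace ⟨aa⟩ through Q, begin at {q0}:
  after a @ step 1: {q1, q2}
  after a @ step 2: ∅ (Q stuck)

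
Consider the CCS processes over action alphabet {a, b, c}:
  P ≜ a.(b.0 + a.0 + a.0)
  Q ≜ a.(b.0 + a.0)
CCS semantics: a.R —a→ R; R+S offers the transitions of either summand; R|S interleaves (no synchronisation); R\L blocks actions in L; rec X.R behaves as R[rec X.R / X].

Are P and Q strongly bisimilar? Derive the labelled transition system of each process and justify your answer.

YES

LTS(P): 3 reachable states
  m0 = a.(b.0 + a.0 + a.0) | —a→ m1
  m1 = b.0 + a.0 + a.0 | —a→ m2, —b→ m2
  m2 = 0 | ·
LTS(Q): 3 reachable states
  n0 = a.(b.0 + a.0) | —a→ n1
  n1 = b.0 + a.0 | —a→ n2, —b→ n2
  n2 = 0 | ·
Coarsest stable partition (strong bisimilarity classes):
  B0 = {m0, n0}
  B1 = {m1, n1}
  B2 = {m2, n2}
m0 ∈ B0, n0 ∈ B0 → same block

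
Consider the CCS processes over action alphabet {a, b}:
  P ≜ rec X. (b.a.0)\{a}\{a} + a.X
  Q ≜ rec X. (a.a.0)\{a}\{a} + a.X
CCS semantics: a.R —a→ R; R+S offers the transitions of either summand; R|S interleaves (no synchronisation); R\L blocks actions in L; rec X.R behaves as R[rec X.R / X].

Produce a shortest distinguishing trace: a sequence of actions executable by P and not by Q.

b

P's transition system — 2 states:
  s0 = rec X. (b.a.0)\{a}\{a} + a.X :: -a-> s0, -b-> s1
  s1 = (a.0)\{a}\{a} :: (no moves)
Q's transition system — 1 states:
  t0 = rec X. (a.a.0)\{a}\{a} + a.X :: -a-> t0
Executing b from P (initial set {s0}):
  after b @ step 1: {s1}
  — P admits the full trace.
Executing b from Q (initial set {t0}):
  after b @ step 1: no successor for Q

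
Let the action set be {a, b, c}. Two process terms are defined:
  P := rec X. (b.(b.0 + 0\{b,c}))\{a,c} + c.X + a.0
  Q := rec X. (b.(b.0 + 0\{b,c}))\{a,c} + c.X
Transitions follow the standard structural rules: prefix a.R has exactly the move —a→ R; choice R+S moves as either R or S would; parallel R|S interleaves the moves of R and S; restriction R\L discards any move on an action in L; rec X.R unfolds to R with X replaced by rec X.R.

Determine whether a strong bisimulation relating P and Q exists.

LTS(P): 4 reachable states
  p0 = rec X. (b.(b.0 + 0\{b,c}))\{a,c} + c.X + a.0 ⊢ ··a··> p1, ··b··> p2, ··c··> p0
  p1 = 0 ⊢ (no moves)
  p2 = (b.0 + 0\{b,c})\{a,c} ⊢ ··b··> p3
  p3 = 0\{a,c} ⊢ (no moves)
LTS(Q): 3 reachable states
  q0 = rec X. (b.(b.0 + 0\{b,c}))\{a,c} + c.X ⊢ ··b··> q1, ··c··> q0
  q1 = (b.0 + 0\{b,c})\{a,c} ⊢ ··b··> q2
  q2 = 0\{a,c} ⊢ (no moves)
Coarsest stable partition (strong bisimilarity classes):
  B0 = {p0}
  B1 = {p1, p3, q2}
  B2 = {p2, q1}
  B3 = {q0}
p0 ∈ B0, q0 ∈ B3 → different blocks

not bisimilar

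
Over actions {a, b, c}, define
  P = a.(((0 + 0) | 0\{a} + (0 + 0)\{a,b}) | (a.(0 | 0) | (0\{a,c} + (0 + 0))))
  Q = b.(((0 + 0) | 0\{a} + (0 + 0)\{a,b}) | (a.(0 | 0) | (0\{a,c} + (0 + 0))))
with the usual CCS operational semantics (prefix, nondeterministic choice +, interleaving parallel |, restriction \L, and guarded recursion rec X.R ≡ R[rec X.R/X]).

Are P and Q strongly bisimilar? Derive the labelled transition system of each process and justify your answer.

NO

Reachable graph of P (3 states):
  s0 = a.(((0 + 0) | 0\{a} + (0 + 0)\{a,b}) | (a.(0 | 0) | (0\{a,c} + (0 + 0)))) ⊢ --a--▸ s1
  s1 = ((0 + 0) | 0\{a} + (0 + 0)\{a,b}) | (a.(0 | 0) | (0\{a,c} + (0 + 0))) ⊢ --a--▸ s2
  s2 = ((0 + 0) | 0\{a} + (0 + 0)\{a,b}) | (0 | 0 | (0\{a,c} + (0 + 0))) ⊢ ·
Reachable graph of Q (3 states):
  t0 = b.(((0 + 0) | 0\{a} + (0 + 0)\{a,b}) | (a.(0 | 0) | (0\{a,c} + (0 + 0)))) ⊢ --b--▸ t1
  t1 = ((0 + 0) | 0\{a} + (0 + 0)\{a,b}) | (a.(0 | 0) | (0\{a,c} + (0 + 0))) ⊢ --a--▸ t2
  t2 = ((0 + 0) | 0\{a} + (0 + 0)\{a,b}) | (0 | 0 | (0\{a,c} + (0 + 0))) ⊢ ·
Coarsest stable partition (strong bisimilarity classes):
  B0 = {s0}
  B1 = {s1, t1}
  B2 = {s2, t2}
  B3 = {t0}
s0 ∈ B0, t0 ∈ B3 → different blocks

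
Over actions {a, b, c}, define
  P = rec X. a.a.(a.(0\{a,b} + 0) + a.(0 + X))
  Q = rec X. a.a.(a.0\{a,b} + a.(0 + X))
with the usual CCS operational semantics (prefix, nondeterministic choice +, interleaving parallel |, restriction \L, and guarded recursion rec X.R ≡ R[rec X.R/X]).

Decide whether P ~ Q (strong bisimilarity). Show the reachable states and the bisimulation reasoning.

Reachable graph of P (5 states):
  m0 = rec X. a.a.(a.(0\{a,b} + 0) + a.(0 + X)) :: --a--▸ m1
  m1 = a.(a.(0\{a,b} + 0) + a.(0 + (rec X. a.a.(a.(0\{a,b} + 0) + a.(0 + X))))) :: --a--▸ m2
  m2 = a.(0\{a,b} + 0) + a.(0 + (rec X. a.a.(a.(0\{a,b} + 0) + a.(0 + X)))) :: --a--▸ m3, --a--▸ m4
  m3 = 0 + (rec X. a.a.(a.(0\{a,b} + 0) + a.(0 + X))) :: --a--▸ m1
  m4 = 0\{a,b} + 0 :: (no moves)
Reachable graph of Q (5 states):
  n0 = rec X. a.a.(a.0\{a,b} + a.(0 + X)) :: --a--▸ n1
  n1 = a.(a.0\{a,b} + a.(0 + (rec X. a.a.(a.0\{a,b} + a.(0 + X))))) :: --a--▸ n2
  n2 = a.0\{a,b} + a.(0 + (rec X. a.a.(a.0\{a,b} + a.(0 + X)))) :: --a--▸ n3, --a--▸ n4
  n3 = 0 + (rec X. a.a.(a.0\{a,b} + a.(0 + X))) :: --a--▸ n1
  n4 = 0\{a,b} :: (no moves)
Partition-refinement fixed point:
  B0 = {m0, m3, n0, n3}
  B1 = {m1, n1}
  B2 = {m2, n2}
  B3 = {m4, n4}
m0 ∈ B0, n0 ∈ B0 → same block

bisimilar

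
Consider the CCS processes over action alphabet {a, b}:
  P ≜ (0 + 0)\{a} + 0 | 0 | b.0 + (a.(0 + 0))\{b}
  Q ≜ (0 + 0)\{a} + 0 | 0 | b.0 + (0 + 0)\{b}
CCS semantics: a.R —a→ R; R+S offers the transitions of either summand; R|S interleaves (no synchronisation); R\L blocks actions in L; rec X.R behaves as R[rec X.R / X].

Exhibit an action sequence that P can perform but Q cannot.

a

P's transition system — 3 states:
  p0 = (0 + 0)\{a} + 0 | 0 | b.0 + (a.(0 + 0))\{b} | --a--▸ p1, --b--▸ p2
  p1 = (0 + 0)\{b} | stopped
  p2 = 0 | 0 | 0 | stopped
Q's transition system — 2 states:
  q0 = (0 + 0)\{a} + 0 | 0 | b.0 + (0 + 0)\{b} | --b--▸ q1
  q1 = 0 | 0 | 0 | stopped
Run σ = ⟨a⟩ on P: start {p0}
  step 1 (a): {p1}
  P completes σ.
Run σ = ⟨a⟩ on Q: start {q0}
  step 1 (a): ∅ (Q stuck)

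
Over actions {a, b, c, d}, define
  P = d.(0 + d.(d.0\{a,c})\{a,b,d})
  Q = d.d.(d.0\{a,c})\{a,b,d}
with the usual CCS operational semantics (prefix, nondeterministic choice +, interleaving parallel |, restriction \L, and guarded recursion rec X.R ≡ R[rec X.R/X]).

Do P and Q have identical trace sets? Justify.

P's transition system — 3 states:
  m0 = d.(0 + d.(d.0\{a,c})\{a,b,d}) → =d=> m1
  m1 = 0 + d.(d.0\{a,c})\{a,b,d} → =d=> m2
  m2 = (d.0\{a,c})\{a,b,d} → ∅
Q's transition system — 3 states:
  n0 = d.d.(d.0\{a,c})\{a,b,d} → =d=> n1
  n1 = d.(d.0\{a,c})\{a,b,d} → =d=> n2
  n2 = (d.0\{a,c})\{a,b,d} → ∅
Partition-refinement fixed point:
  B0 = {m0, n0}
  B1 = {m1, n1}
  B2 = {m2, n2}
m0 ∈ B0, n0 ∈ B0 → same block
Bisimilar ⇒ trace-equivalent.

trace-equivalent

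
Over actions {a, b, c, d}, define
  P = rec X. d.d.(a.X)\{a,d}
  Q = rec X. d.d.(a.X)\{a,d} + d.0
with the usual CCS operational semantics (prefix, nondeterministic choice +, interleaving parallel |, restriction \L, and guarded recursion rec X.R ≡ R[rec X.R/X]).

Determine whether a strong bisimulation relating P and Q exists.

LTS(P): 3 reachable states
  s0 = rec X. d.d.(a.X)\{a,d} | --d--▸ s1
  s1 = d.(a.(rec X. d.d.(a.X)\{a,d}))\{a,d} | --d--▸ s2
  s2 = (a.(rec X. d.d.(a.X)\{a,d}))\{a,d} | ·
LTS(Q): 4 reachable states
  t0 = rec X. d.d.(a.X)\{a,d} + d.0 | --d--▸ t1, --d--▸ t2
  t1 = 0 | ·
  t2 = d.(a.(rec X. d.d.(a.X)\{a,d} + d.0))\{a,d} | --d--▸ t3
  t3 = (a.(rec X. d.d.(a.X)\{a,d} + d.0))\{a,d} | ·
Coarsest stable partition (strong bisimilarity classes):
  B0 = {s0}
  B1 = {s1, t2}
  B2 = {s2, t1, t3}
  B3 = {t0}
s0 ∈ B0, t0 ∈ B3 → different blocks

NO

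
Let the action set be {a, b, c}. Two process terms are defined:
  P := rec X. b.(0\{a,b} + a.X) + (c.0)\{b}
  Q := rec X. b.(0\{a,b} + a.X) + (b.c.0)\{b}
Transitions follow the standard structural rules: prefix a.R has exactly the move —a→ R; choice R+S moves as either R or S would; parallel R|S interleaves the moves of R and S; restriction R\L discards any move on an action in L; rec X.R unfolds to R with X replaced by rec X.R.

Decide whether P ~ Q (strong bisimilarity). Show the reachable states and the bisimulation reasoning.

LTS(P): 3 reachable states
  u0 = rec X. b.(0\{a,b} + a.X) + (c.0)\{b} ⊢ ··b··> u1, ··c··> u2
  u1 = 0\{a,b} + a.(rec X. b.(0\{a,b} + a.X) + (c.0)\{b}) ⊢ ··a··> u0
  u2 = 0\{b} ⊢ stopped
LTS(Q): 2 reachable states
  v0 = rec X. b.(0\{a,b} + a.X) + (b.c.0)\{b} ⊢ ··b··> v1
  v1 = 0\{a,b} + a.(rec X. b.(0\{a,b} + a.X) + (b.c.0)\{b}) ⊢ ··a··> v0
Coarsest stable partition (strong bisimilarity classes):
  B0 = {u0}
  B1 = {u2}
  B2 = {u1}
  B3 = {v0}
  B4 = {v1}
u0 ∈ B0, v0 ∈ B3 → different blocks

NO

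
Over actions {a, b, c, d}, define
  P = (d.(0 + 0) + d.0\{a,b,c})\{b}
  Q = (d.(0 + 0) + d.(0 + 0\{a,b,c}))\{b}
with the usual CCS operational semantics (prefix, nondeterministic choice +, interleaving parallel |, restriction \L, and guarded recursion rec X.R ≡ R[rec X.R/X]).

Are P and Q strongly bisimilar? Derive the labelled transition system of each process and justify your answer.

Reachable graph of P (3 states):
  s0 = (d.(0 + 0) + d.0\{a,b,c})\{b} → —d→ s1, —d→ s2
  s1 = (0 + 0)\{b} → stopped
  s2 = 0\{a,b,c}\{b} → stopped
Reachable graph of Q (3 states):
  t0 = (d.(0 + 0) + d.(0 + 0\{a,b,c}))\{b} → —d→ t1, —d→ t2
  t1 = (0 + 0)\{b} → stopped
  t2 = (0 + 0\{a,b,c})\{b} → stopped
Bisimilarity quotient blocks:
  B0 = {s0, t0}
  B1 = {s1, s2, t1, t2}
s0 ∈ B0, t0 ∈ B0 → same block

YES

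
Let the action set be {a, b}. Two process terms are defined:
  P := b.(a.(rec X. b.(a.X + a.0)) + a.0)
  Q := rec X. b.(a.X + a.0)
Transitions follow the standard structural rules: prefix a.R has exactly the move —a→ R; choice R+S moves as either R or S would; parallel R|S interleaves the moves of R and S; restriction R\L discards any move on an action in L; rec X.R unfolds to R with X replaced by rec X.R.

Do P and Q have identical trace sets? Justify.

trace-equivalent

LTS(P): 4 reachable states
  s0 = b.(a.(rec X. b.(a.X + a.0)) + a.0) :: ··b··> s1
  s1 = a.(rec X. b.(a.X + a.0)) + a.0 :: ··a··> s2, ··a··> s3
  s2 = 0 :: (no moves)
  s3 = rec X. b.(a.X + a.0) :: ··b··> s1
LTS(Q): 3 reachable states
  t0 = rec X. b.(a.X + a.0) :: ··b··> t1
  t1 = a.(rec X. b.(a.X + a.0)) + a.0 :: ··a··> t0, ··a··> t2
  t2 = 0 :: (no moves)
Coarsest stable partition (strong bisimilarity classes):
  B0 = {s0, s3, t0}
  B1 = {s1, t1}
  B2 = {s2, t2}
s0 ∈ B0, t0 ∈ B0 → same block
Bisimilar ⇒ trace-equivalent.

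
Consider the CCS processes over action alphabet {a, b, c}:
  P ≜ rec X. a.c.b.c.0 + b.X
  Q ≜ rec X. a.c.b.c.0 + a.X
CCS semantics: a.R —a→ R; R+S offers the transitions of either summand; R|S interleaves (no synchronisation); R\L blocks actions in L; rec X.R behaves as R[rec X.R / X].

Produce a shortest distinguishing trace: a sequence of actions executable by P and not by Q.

LTS(P): 5 reachable states
  s0 = rec X. a.c.b.c.0 + b.X :: --a--▸ s1, --b--▸ s0
  s1 = c.b.c.0 :: --c--▸ s2
  s2 = b.c.0 :: --b--▸ s3
  s3 = c.0 :: --c--▸ s4
  s4 = 0 :: deadlocked
LTS(Q): 5 reachable states
  t0 = rec X. a.c.b.c.0 + a.X :: --a--▸ t0, --a--▸ t1
  t1 = c.b.c.0 :: --c--▸ t2
  t2 = b.c.0 :: --b--▸ t3
  t3 = c.0 :: --c--▸ t4
  t4 = 0 :: deadlocked
Trace ⟨b⟩ through P, begin at {s0}:
  after b @ step 1: {s0}
  ✓ P
Trace ⟨b⟩ through Q, begin at {t0}:
  after b @ step 1: ∅  — Q cannot continue

b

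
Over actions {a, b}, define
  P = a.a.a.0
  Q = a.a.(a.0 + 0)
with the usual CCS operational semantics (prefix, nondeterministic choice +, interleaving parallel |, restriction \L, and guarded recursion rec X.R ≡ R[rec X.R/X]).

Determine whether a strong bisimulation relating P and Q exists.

P ~ Q

LTS(P): 4 reachable states
  m0 = a.a.a.0 ⊢ -a-> m1
  m1 = a.a.0 ⊢ -a-> m2
  m2 = a.0 ⊢ -a-> m3
  m3 = 0 ⊢ stopped
LTS(Q): 4 reachable states
  n0 = a.a.(a.0 + 0) ⊢ -a-> n1
  n1 = a.(a.0 + 0) ⊢ -a-> n2
  n2 = a.0 + 0 ⊢ -a-> n3
  n3 = 0 ⊢ stopped
Bisimilarity quotient blocks:
  B0 = {m0, n0}
  B1 = {m1, n1}
  B2 = {m2, n2}
  B3 = {m3, n3}
m0 ∈ B0, n0 ∈ B0 → same block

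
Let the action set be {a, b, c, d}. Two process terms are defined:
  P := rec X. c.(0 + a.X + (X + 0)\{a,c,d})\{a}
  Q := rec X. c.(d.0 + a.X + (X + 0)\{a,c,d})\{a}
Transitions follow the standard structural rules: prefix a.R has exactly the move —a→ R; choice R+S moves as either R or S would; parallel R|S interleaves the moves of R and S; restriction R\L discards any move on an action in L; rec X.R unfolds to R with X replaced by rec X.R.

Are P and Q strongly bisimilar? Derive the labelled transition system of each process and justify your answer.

P's transition system — 2 states:
  s0 = rec X. c.(0 + a.X + (X + 0)\{a,c,d})\{a} has moves ··c··> s1
  s1 = (0 + a.(rec X. c.(0 + a.X + (X + 0)\{a,c,d})\{a}) + ((rec X. c.(0 + a.X + (X + 0)\{a,c,d})\{a}) + 0)\{a,c,d})\{a} has moves deadlocked
Q's transition system — 3 states:
  t0 = rec X. c.(d.0 + a.X + (X + 0)\{a,c,d})\{a} has moves ··c··> t1
  t1 = (d.0 + a.(rec X. c.(d.0 + a.X + (X + 0)\{a,c,d})\{a}) + ((rec X. c.(d.0 + a.X + (X + 0)\{a,c,d})\{a}) + 0)\{a,c,d})\{a} has moves ··d··> t2
  t2 = 0\{a} has moves deadlocked
Coarsest stable partition (strong bisimilarity classes):
  B0 = {s0}
  B1 = {s1, t2}
  B2 = {t0}
  B3 = {t1}
s0 ∈ B0, t0 ∈ B2 → different blocks

NO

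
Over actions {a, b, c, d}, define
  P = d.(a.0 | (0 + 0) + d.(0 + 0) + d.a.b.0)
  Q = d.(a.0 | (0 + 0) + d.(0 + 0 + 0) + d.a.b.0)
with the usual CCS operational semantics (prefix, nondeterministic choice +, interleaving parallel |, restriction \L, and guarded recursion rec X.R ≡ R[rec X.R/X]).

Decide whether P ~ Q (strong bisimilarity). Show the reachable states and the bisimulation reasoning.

P ~ Q

Reachable graph of P (7 states):
  p0 = d.(a.0 | (0 + 0) + d.(0 + 0) + d.a.b.0) has moves -d-> p1
  p1 = a.0 | (0 + 0) + d.(0 + 0) + d.a.b.0 has moves -a-> p2, -d-> p3, -d-> p4
  p2 = 0 | (0 + 0) has moves (no moves)
  p3 = 0 + 0 has moves (no moves)
  p4 = a.b.0 has moves -a-> p5
  p5 = b.0 has moves -b-> p6
  p6 = 0 has moves (no moves)
Reachable graph of Q (7 states):
  q0 = d.(a.0 | (0 + 0) + d.(0 + 0 + 0) + d.a.b.0) has moves -d-> q1
  q1 = a.0 | (0 + 0) + d.(0 + 0 + 0) + d.a.b.0 has moves -a-> q2, -d-> q3, -d-> q4
  q2 = 0 | (0 + 0) has moves (no moves)
  q3 = 0 + 0 + 0 has moves (no moves)
  q4 = a.b.0 has moves -a-> q5
  q5 = b.0 has moves -b-> q6
  q6 = 0 has moves (no moves)
Coarsest stable partition (strong bisimilarity classes):
  B0 = {p0, q0}
  B1 = {p1, q1}
  B2 = {p4, q4}
  B3 = {p5, q5}
  B4 = {p2, p3, p6, q2, q3, q6}
p0 ∈ B0, q0 ∈ B0 → same block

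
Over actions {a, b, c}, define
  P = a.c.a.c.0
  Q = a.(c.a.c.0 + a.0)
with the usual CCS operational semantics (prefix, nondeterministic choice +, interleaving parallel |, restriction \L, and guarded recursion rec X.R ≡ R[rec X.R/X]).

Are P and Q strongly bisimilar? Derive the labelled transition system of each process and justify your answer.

NO

Reachable graph of P (5 states):
  u0 = a.c.a.c.0 :: ··a··> u1
  u1 = c.a.c.0 :: ··c··> u2
  u2 = a.c.0 :: ··a··> u3
  u3 = c.0 :: ··c··> u4
  u4 = 0 :: stopped
Reachable graph of Q (5 states):
  v0 = a.(c.a.c.0 + a.0) :: ··a··> v1
  v1 = c.a.c.0 + a.0 :: ··a··> v2, ··c··> v3
  v2 = 0 :: stopped
  v3 = a.c.0 :: ··a··> v4
  v4 = c.0 :: ··c··> v2
Partition-refinement fixed point:
  B0 = {u0}
  B1 = {u1}
  B2 = {u2, v3}
  B3 = {u3, v4}
  B4 = {u4, v2}
  B5 = {v0}
  B6 = {v1}
u0 ∈ B0, v0 ∈ B5 → different blocks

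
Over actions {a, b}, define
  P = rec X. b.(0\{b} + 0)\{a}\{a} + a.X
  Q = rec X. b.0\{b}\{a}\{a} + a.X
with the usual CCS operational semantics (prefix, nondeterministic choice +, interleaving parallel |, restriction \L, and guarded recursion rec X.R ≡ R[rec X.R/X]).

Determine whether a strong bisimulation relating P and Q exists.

Reachable graph of P (2 states):
  u0 = rec X. b.(0\{b} + 0)\{a}\{a} + a.X :: ··a··> u0, ··b··> u1
  u1 = (0\{b} + 0)\{a}\{a} :: stopped
Reachable graph of Q (2 states):
  v0 = rec X. b.0\{b}\{a}\{a} + a.X :: ··a··> v0, ··b··> v1
  v1 = 0\{b}\{a}\{a} :: stopped
Partition-refinement fixed point:
  B0 = {u0, v0}
  B1 = {u1, v1}
u0 ∈ B0, v0 ∈ B0 → same block

bisimilar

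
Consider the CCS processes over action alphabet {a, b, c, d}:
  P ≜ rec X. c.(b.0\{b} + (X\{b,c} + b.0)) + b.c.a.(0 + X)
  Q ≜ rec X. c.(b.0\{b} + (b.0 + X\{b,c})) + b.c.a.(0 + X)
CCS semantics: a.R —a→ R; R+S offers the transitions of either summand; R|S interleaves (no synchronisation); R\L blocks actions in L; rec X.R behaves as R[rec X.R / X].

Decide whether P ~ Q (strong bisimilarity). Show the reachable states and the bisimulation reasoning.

YES

Reachable graph of P (7 states):
  u0 = rec X. c.(b.0\{b} + (X\{b,c} + b.0)) + b.c.a.(0 + X) :: --b--▸ u1, --c--▸ u2
  u1 = c.a.(0 + (rec X. c.(b.0\{b} + (X\{b,c} + b.0)) + b.c.a.(0 + X))) :: --c--▸ u3
  u2 = b.0\{b} + ((rec X. c.(b.0\{b} + (X\{b,c} + b.0)) + b.c.a.(0 + X))\{b,c} + b.0) :: --b--▸ u4, --b--▸ u5
  u3 = a.(0 + (rec X. c.(b.0\{b} + (X\{b,c} + b.0)) + b.c.a.(0 + X))) :: --a--▸ u6
  u4 = 0 :: ∅
  u5 = 0\{b} :: ∅
  u6 = 0 + (rec X. c.(b.0\{b} + (X\{b,c} + b.0)) + b.c.a.(0 + X)) :: --b--▸ u1, --c--▸ u2
Reachable graph of Q (7 states):
  v0 = rec X. c.(b.0\{b} + (b.0 + X\{b,c})) + b.c.a.(0 + X) :: --b--▸ v1, --c--▸ v2
  v1 = c.a.(0 + (rec X. c.(b.0\{b} + (b.0 + X\{b,c})) + b.c.a.(0 + X))) :: --c--▸ v3
  v2 = b.0\{b} + (b.0 + (rec X. c.(b.0\{b} + (b.0 + X\{b,c})) + b.c.a.(0 + X))\{b,c}) :: --b--▸ v4, --b--▸ v5
  v3 = a.(0 + (rec X. c.(b.0\{b} + (b.0 + X\{b,c})) + b.c.a.(0 + X))) :: --a--▸ v6
  v4 = 0 :: ∅
  v5 = 0\{b} :: ∅
  v6 = 0 + (rec X. c.(b.0\{b} + (b.0 + X\{b,c})) + b.c.a.(0 + X)) :: --b--▸ v1, --c--▸ v2
Partition-refinement fixed point:
  B0 = {u0, u6, v0, v6}
  B1 = {u1, v1}
  B2 = {u3, v3}
  B3 = {u2, v2}
  B4 = {u4, u5, v4, v5}
u0 ∈ B0, v0 ∈ B0 → same block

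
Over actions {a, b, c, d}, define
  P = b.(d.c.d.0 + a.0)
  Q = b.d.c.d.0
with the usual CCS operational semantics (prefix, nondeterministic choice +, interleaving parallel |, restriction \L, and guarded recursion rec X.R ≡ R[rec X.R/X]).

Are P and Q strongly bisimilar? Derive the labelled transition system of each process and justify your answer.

P ≁ Q

Reachable graph of P (5 states):
  s0 = b.(d.c.d.0 + a.0) :: -b-> s1
  s1 = d.c.d.0 + a.0 :: -a-> s2, -d-> s3
  s2 = 0 :: deadlocked
  s3 = c.d.0 :: -c-> s4
  s4 = d.0 :: -d-> s2
Reachable graph of Q (5 states):
  t0 = b.d.c.d.0 :: -b-> t1
  t1 = d.c.d.0 :: -d-> t2
  t2 = c.d.0 :: -c-> t3
  t3 = d.0 :: -d-> t4
  t4 = 0 :: deadlocked
Bisimilarity quotient blocks:
  B0 = {s0}
  B1 = {s1}
  B2 = {s2, t4}
  B3 = {s3, t2}
  B4 = {s4, t3}
  B5 = {t0}
  B6 = {t1}
s0 ∈ B0, t0 ∈ B5 → different blocks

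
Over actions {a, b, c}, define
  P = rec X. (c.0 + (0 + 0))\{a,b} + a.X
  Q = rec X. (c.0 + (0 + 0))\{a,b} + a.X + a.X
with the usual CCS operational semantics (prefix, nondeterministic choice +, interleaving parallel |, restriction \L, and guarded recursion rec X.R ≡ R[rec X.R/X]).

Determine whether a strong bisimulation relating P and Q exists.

YES

Reachable graph of P (2 states):
  u0 = rec X. (c.0 + (0 + 0))\{a,b} + a.X | =a=> u0, =c=> u1
  u1 = 0\{a,b} | ·
Reachable graph of Q (2 states):
  v0 = rec X. (c.0 + (0 + 0))\{a,b} + a.X + a.X | =a=> v0, =c=> v1
  v1 = 0\{a,b} | ·
Bisimilarity quotient blocks:
  B0 = {u0, v0}
  B1 = {u1, v1}
u0 ∈ B0, v0 ∈ B0 → same block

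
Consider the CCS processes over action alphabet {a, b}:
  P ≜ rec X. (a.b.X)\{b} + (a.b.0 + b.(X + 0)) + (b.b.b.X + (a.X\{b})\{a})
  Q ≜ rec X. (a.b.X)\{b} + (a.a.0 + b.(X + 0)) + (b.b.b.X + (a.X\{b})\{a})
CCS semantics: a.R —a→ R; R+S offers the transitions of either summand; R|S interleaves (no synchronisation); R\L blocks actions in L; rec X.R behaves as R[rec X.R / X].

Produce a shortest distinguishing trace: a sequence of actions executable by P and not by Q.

ab

P's transition system — 7 states:
  m0 = rec X. (a.b.X)\{b} + (a.b.0 + b.(X + 0)) + (b.b.b.X + (a.X\{b})\{a}) :: --a--▸ m1, --a--▸ m2, --b--▸ m3, --b--▸ m4
  m1 = (b.(rec X. (a.b.X)\{b} + (a.b.0 + b.(X + 0)) + (b.b.b.X + (a.X\{b})\{a})))\{b} :: (no moves)
  m2 = b.0 :: --b--▸ m5
  m3 = (rec X. (a.b.X)\{b} + (a.b.0 + b.(X + 0)) + (b.b.b.X + (a.X\{b})\{a})) + 0 :: --a--▸ m1, --a--▸ m2, --b--▸ m3, --b--▸ m4
  m4 = b.b.(rec X. (a.b.X)\{b} + (a.b.0 + b.(X + 0)) + (b.b.b.X + (a.X\{b})\{a})) :: --b--▸ m6
  m5 = 0 :: (no moves)
  m6 = b.(rec X. (a.b.X)\{b} + (a.b.0 + b.(X + 0)) + (b.b.b.X + (a.X\{b})\{a})) :: --b--▸ m0
Q's transition system — 7 states:
  n0 = rec X. (a.b.X)\{b} + (a.a.0 + b.(X + 0)) + (b.b.b.X + (a.X\{b})\{a}) :: --a--▸ n1, --a--▸ n2, --b--▸ n3, --b--▸ n4
  n1 = (b.(rec X. (a.b.X)\{b} + (a.a.0 + b.(X + 0)) + (b.b.b.X + (a.X\{b})\{a})))\{b} :: (no moves)
  n2 = a.0 :: --a--▸ n5
  n3 = (rec X. (a.b.X)\{b} + (a.a.0 + b.(X + 0)) + (b.b.b.X + (a.X\{b})\{a})) + 0 :: --a--▸ n1, --a--▸ n2, --b--▸ n3, --b--▸ n4
  n4 = b.b.(rec X. (a.b.X)\{b} + (a.a.0 + b.(X + 0)) + (b.b.b.X + (a.X\{b})\{a})) :: --b--▸ n6
  n5 = 0 :: (no moves)
  n6 = b.(rec X. (a.b.X)\{b} + (a.a.0 + b.(X + 0)) + (b.b.b.X + (a.X\{b})\{a})) :: --b--▸ n0
Executing ab from P (initial set {m0}):
  [1] a ⇒ {m1, m2}
  [2] b ⇒ {m5}
  ✓ P
Executing ab from Q (initial set {n0}):
  [1] a ⇒ {n1, n2}
  [2] b ⇒ no successor for Q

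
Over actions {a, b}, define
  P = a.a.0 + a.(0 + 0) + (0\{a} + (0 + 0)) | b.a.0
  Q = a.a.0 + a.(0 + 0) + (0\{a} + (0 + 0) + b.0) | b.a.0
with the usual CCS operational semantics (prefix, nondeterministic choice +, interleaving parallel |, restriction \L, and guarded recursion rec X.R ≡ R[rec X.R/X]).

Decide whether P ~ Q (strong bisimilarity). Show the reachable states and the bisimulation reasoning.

Reachable graph of P (6 states):
  s0 = a.a.0 + a.(0 + 0) + (0\{a} + (0 + 0)) | b.a.0 :: -a-> s1, -a-> s2, -b-> s3
  s1 = 0 + 0 :: (no moves)
  s2 = a.0 :: -a-> s4
  s3 = (0\{a} + (0 + 0)) | a.0 :: -a-> s5
  s4 = 0 :: (no moves)
  s5 = (0\{a} + (0 + 0)) | 0 :: (no moves)
Reachable graph of Q (9 states):
  t0 = a.a.0 + a.(0 + 0) + (0\{a} + (0 + 0) + b.0) | b.a.0 :: -a-> t1, -a-> t2, -b-> t3, -b-> t4
  t1 = 0 + 0 :: (no moves)
  t2 = a.0 :: -a-> t5
  t3 = (0\{a} + (0 + 0) + b.0) | a.0 :: -a-> t6, -b-> t7
  t4 = 0 | b.a.0 :: -b-> t7
  t5 = 0 :: (no moves)
  t6 = (0\{a} + (0 + 0) + b.0) | 0 :: -b-> t8
  t7 = 0 | a.0 :: -a-> t8
  t8 = 0 | 0 :: (no moves)
Coarsest stable partition (strong bisimilarity classes):
  B0 = {s0}
  B1 = {s1, s4, s5, t1, t5, t8}
  B2 = {s2, s3, t2, t7}
  B3 = {t0}
  B4 = {t4}
  B5 = {t3}
  B6 = {t6}
s0 ∈ B0, t0 ∈ B3 → different blocks

not bisimilar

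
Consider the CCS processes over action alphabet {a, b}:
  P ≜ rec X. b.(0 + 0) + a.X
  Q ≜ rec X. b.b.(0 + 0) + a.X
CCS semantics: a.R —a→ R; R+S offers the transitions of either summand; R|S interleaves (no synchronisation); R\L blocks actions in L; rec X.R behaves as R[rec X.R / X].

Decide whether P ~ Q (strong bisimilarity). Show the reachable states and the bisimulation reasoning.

Reachable graph of P (2 states):
  s0 = rec X. b.(0 + 0) + a.X ⊢ —a→ s0, —b→ s1
  s1 = 0 + 0 ⊢ (no moves)
Reachable graph of Q (3 states):
  t0 = rec X. b.b.(0 + 0) + a.X ⊢ —a→ t0, —b→ t1
  t1 = b.(0 + 0) ⊢ —b→ t2
  t2 = 0 + 0 ⊢ (no moves)
Coarsest stable partition (strong bisimilarity classes):
  B0 = {s0}
  B1 = {s1, t2}
  B2 = {t0}
  B3 = {t1}
s0 ∈ B0, t0 ∈ B2 → different blocks

P ≁ Q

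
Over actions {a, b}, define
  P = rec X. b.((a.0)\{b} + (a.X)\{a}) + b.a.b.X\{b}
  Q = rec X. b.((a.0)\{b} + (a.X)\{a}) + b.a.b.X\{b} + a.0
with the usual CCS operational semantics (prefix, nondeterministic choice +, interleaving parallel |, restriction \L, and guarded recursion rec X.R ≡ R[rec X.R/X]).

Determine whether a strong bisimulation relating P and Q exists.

P ≁ Q

Reachable graph of P (6 states):
  p0 = rec X. b.((a.0)\{b} + (a.X)\{a}) + b.a.b.X\{b} :: =b=> p1, =b=> p2
  p1 = (a.0)\{b} + (a.(rec X. b.((a.0)\{b} + (a.X)\{a}) + b.a.b.X\{b}))\{a} :: =a=> p3
  p2 = a.b.(rec X. b.((a.0)\{b} + (a.X)\{a}) + b.a.b.X\{b})\{b} :: =a=> p4
  p3 = 0\{b} :: ∅
  p4 = b.(rec X. b.((a.0)\{b} + (a.X)\{a}) + b.a.b.X\{b})\{b} :: =b=> p5
  p5 = (rec X. b.((a.0)\{b} + (a.X)\{a}) + b.a.b.X\{b})\{b} :: ∅
Reachable graph of Q (7 states):
  q0 = rec X. b.((a.0)\{b} + (a.X)\{a}) + b.a.b.X\{b} + a.0 :: =a=> q1, =b=> q2, =b=> q3
  q1 = 0 :: ∅
  q2 = (a.0)\{b} + (a.(rec X. b.((a.0)\{b} + (a.X)\{a}) + b.a.b.X\{b} + a.0))\{a} :: =a=> q4
  q3 = a.b.(rec X. b.((a.0)\{b} + (a.X)\{a}) + b.a.b.X\{b} + a.0)\{b} :: =a=> q5
  q4 = 0\{b} :: ∅
  q5 = b.(rec X. b.((a.0)\{b} + (a.X)\{a}) + b.a.b.X\{b} + a.0)\{b} :: =b=> q6
  q6 = (rec X. b.((a.0)\{b} + (a.X)\{a}) + b.a.b.X\{b} + a.0)\{b} :: =a=> q4
Bisimilarity quotient blocks:
  B0 = {p0}
  B1 = {p1, q2, q6}
  B2 = {p3, p5, q1, q4}
  B3 = {p2}
  B4 = {p4}
  B5 = {q0}
  B6 = {q3}
  B7 = {q5}
p0 ∈ B0, q0 ∈ B5 → different blocks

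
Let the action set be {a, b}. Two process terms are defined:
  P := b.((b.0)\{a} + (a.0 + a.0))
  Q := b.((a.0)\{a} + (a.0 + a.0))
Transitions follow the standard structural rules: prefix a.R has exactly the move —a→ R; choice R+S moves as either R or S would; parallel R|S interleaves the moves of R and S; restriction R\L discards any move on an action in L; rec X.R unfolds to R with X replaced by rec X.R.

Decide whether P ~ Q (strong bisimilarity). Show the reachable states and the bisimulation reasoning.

P's transition system — 4 states:
  p0 = b.((b.0)\{a} + (a.0 + a.0)) → —b→ p1
  p1 = (b.0)\{a} + (a.0 + a.0) → —a→ p2, —b→ p3
  p2 = 0 → ∅
  p3 = 0\{a} → ∅
Q's transition system — 3 states:
  q0 = b.((a.0)\{a} + (a.0 + a.0)) → —b→ q1
  q1 = (a.0)\{a} + (a.0 + a.0) → —a→ q2
  q2 = 0 → ∅
Coarsest stable partition (strong bisimilarity classes):
  B0 = {p0}
  B1 = {p1}
  B2 = {p2, p3, q2}
  B3 = {q0}
  B4 = {q1}
p0 ∈ B0, q0 ∈ B3 → different blocks

P ≁ Q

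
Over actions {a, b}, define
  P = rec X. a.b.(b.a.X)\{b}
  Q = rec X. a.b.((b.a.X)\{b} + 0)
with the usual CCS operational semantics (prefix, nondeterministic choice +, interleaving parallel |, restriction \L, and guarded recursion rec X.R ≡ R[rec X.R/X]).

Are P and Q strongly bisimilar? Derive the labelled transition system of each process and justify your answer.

P ~ Q

LTS(P): 3 reachable states
  m0 = rec X. a.b.(b.a.X)\{b} | —a→ m1
  m1 = b.(b.a.(rec X. a.b.(b.a.X)\{b}))\{b} | —b→ m2
  m2 = (b.a.(rec X. a.b.(b.a.X)\{b}))\{b} | (no moves)
LTS(Q): 3 reachable states
  n0 = rec X. a.b.((b.a.X)\{b} + 0) | —a→ n1
  n1 = b.((b.a.(rec X. a.b.((b.a.X)\{b} + 0)))\{b} + 0) | —b→ n2
  n2 = (b.a.(rec X. a.b.((b.a.X)\{b} + 0)))\{b} + 0 | (no moves)
Coarsest stable partition (strong bisimilarity classes):
  B0 = {m0, n0}
  B1 = {m1, n1}
  B2 = {m2, n2}
m0 ∈ B0, n0 ∈ B0 → same block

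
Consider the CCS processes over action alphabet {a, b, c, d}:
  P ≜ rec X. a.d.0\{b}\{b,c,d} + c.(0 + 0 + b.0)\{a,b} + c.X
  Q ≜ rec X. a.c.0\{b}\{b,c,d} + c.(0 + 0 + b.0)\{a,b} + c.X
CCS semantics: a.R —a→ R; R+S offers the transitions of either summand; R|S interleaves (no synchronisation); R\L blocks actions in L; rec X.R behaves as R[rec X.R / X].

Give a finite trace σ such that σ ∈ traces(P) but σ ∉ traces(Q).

ad

Reachable graph of P (4 states):
  m0 = rec X. a.d.0\{b}\{b,c,d} + c.(0 + 0 + b.0)\{a,b} + c.X → —a→ m1, —c→ m0, —c→ m2
  m1 = d.0\{b}\{b,c,d} → —d→ m3
  m2 = (0 + 0 + b.0)\{a,b} → ∅
  m3 = 0\{b}\{b,c,d} → ∅
Reachable graph of Q (4 states):
  n0 = rec X. a.c.0\{b}\{b,c,d} + c.(0 + 0 + b.0)\{a,b} + c.X → —a→ n1, —c→ n0, —c→ n2
  n1 = c.0\{b}\{b,c,d} → —c→ n3
  n2 = (0 + 0 + b.0)\{a,b} → ∅
  n3 = 0\{b}\{b,c,d} → ∅
Trace ⟨ad⟩ through P, begin at {m0}:
  [1] a ⇒ {m1}
  [2] d ⇒ {m3}
  P completes σ.
Trace ⟨ad⟩ through Q, begin at {n0}:
  [1] a ⇒ {n1}
  [2] d ⇒ ∅ (Q stuck)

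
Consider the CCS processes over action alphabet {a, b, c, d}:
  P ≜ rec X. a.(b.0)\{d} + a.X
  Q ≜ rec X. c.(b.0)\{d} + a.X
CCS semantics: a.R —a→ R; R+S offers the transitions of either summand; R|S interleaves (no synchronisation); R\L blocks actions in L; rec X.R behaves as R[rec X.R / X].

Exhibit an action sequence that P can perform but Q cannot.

LTS(P): 3 reachable states
  p0 = rec X. a.(b.0)\{d} + a.X has moves -a-> p0, -a-> p1
  p1 = (b.0)\{d} has moves -b-> p2
  p2 = 0\{d} has moves deadlocked
LTS(Q): 3 reachable states
  q0 = rec X. c.(b.0)\{d} + a.X has moves -a-> q0, -c-> q1
  q1 = (b.0)\{d} has moves -b-> q2
  q2 = 0\{d} has moves deadlocked
Executing ab from P (initial set {p0}):
  step 1 (a): {p0, p1}
  step 2 (b): {p2}
  P completes σ.
Executing ab from Q (initial set {q0}):
  step 1 (a): {q0}
  step 2 (b): ∅ (Q stuck)

ab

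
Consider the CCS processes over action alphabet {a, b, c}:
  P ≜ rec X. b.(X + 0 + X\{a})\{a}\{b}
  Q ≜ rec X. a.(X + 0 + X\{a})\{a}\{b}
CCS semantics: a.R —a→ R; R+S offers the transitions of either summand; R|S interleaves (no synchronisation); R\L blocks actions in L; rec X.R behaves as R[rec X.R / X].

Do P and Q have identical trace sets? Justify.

P's transition system — 2 states:
  u0 = rec X. b.(X + 0 + X\{a})\{a}\{b} ⊢ --b--▸ u1
  u1 = ((rec X. b.(X + 0 + X\{a})\{a}\{b}) + 0 + (rec X. b.(X + 0 + X\{a})\{a}\{b})\{a})\{a}\{b} ⊢ ·
Q's transition system — 2 states:
  v0 = rec X. a.(X + 0 + X\{a})\{a}\{b} ⊢ --a--▸ v1
  v1 = ((rec X. a.(X + 0 + X\{a})\{a}\{b}) + 0 + (rec X. a.(X + 0 + X\{a})\{a}\{b})\{a})\{a}\{b} ⊢ ·
Trace ⟨b⟩ through P, begin at {u0}:
  [1] b ⇒ {u1}
  ✓ P
Trace ⟨b⟩ through Q, begin at {v0}:
  [1] b ⇒ ∅  — Q cannot continue

traces(P) ≠ traces(Q) — witness ⟨b⟩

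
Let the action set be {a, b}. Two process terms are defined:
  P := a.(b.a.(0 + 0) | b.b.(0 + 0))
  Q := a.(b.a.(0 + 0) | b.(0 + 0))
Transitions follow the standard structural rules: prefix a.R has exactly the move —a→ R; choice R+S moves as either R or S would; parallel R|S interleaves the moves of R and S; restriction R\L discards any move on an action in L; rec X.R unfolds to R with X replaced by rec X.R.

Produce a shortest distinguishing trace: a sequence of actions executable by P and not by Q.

abbb

P's transition system — 10 states:
  m0 = a.(b.a.(0 + 0) | b.b.(0 + 0)) | —a→ m1
  m1 = b.a.(0 + 0) | b.b.(0 + 0) | —b→ m2, —b→ m3
  m2 = a.(0 + 0) | b.b.(0 + 0) | —a→ m4, —b→ m5
  m3 = b.a.(0 + 0) | b.(0 + 0) | —b→ m5, —b→ m6
  m4 = (0 + 0) | b.b.(0 + 0) | —b→ m7
  m5 = a.(0 + 0) | b.(0 + 0) | —a→ m7, —b→ m8
  m6 = b.a.(0 + 0) | (0 + 0) | —b→ m8
  m7 = (0 + 0) | b.(0 + 0) | —b→ m9
  m8 = a.(0 + 0) | (0 + 0) | —a→ m9
  m9 = (0 + 0) | (0 + 0) | stopped
Q's transition system — 7 states:
  n0 = a.(b.a.(0 + 0) | b.(0 + 0)) | —a→ n1
  n1 = b.a.(0 + 0) | b.(0 + 0) | —b→ n2, —b→ n3
  n2 = a.(0 + 0) | b.(0 + 0) | —a→ n4, —b→ n5
  n3 = b.a.(0 + 0) | (0 + 0) | —b→ n5
  n4 = (0 + 0) | b.(0 + 0) | —b→ n6
  n5 = a.(0 + 0) | (0 + 0) | —a→ n6
  n6 = (0 + 0) | (0 + 0) | stopped
Executing abbb from P (initial set {m0}):
  [1] a ⇒ {m1}
  [2] b ⇒ {m2, m3}
  [3] b ⇒ {m5, m6}
  [4] b ⇒ {m8}
  ✓ P
Executing abbb from Q (initial set {n0}):
  [1] a ⇒ {n1}
  [2] b ⇒ {n2, n3}
  [3] b ⇒ {n5}
  [4] b ⇒ no successor for Q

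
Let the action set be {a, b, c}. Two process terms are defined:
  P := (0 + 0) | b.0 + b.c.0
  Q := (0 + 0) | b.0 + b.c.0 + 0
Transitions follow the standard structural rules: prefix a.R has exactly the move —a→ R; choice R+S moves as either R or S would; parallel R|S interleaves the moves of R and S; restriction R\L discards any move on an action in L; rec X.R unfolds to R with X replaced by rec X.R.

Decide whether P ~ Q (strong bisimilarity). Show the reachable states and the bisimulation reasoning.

LTS(P): 4 reachable states
  s0 = (0 + 0) | b.0 + b.c.0 ⊢ --b--▸ s1, --b--▸ s2
  s1 = (0 + 0) | 0 ⊢ deadlocked
  s2 = c.0 ⊢ --c--▸ s3
  s3 = 0 ⊢ deadlocked
LTS(Q): 4 reachable states
  t0 = (0 + 0) | b.0 + b.c.0 + 0 ⊢ --b--▸ t1, --b--▸ t2
  t1 = (0 + 0) | 0 ⊢ deadlocked
  t2 = c.0 ⊢ --c--▸ t3
  t3 = 0 ⊢ deadlocked
Coarsest stable partition (strong bisimilarity classes):
  B0 = {s0, t0}
  B1 = {s2, t2}
  B2 = {s1, s3, t1, t3}
s0 ∈ B0, t0 ∈ B0 → same block

YES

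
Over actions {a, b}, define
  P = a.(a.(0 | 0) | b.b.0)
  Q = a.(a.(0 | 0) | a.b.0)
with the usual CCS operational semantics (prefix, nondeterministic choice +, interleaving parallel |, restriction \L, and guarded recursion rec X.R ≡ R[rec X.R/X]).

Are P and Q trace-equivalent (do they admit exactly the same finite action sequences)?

traces(P) ≠ traces(Q) — witness ⟨ab⟩

LTS(P): 7 reachable states
  s0 = a.(a.(0 | 0) | b.b.0) has moves ··a··> s1
  s1 = a.(0 | 0) | b.b.0 has moves ··a··> s2, ··b··> s3
  s2 = 0 | 0 | b.b.0 has moves ··b··> s4
  s3 = a.(0 | 0) | b.0 has moves ··a··> s4, ··b··> s5
  s4 = 0 | 0 | b.0 has moves ··b··> s6
  s5 = a.(0 | 0) | 0 has moves ··a··> s6
  s6 = 0 | 0 | 0 has moves stopped
LTS(Q): 7 reachable states
  t0 = a.(a.(0 | 0) | a.b.0) has moves ··a··> t1
  t1 = a.(0 | 0) | a.b.0 has moves ··a··> t2, ··a··> t3
  t2 = 0 | 0 | a.b.0 has moves ··a··> t4
  t3 = a.(0 | 0) | b.0 has moves ··a··> t4, ··b··> t5
  t4 = 0 | 0 | b.0 has moves ··b··> t6
  t5 = a.(0 | 0) | 0 has moves ··a··> t6
  t6 = 0 | 0 | 0 has moves stopped
Run σ = ⟨ab⟩ on P: start {s0}
  step 1 (a): {s1}
  step 2 (b): {s3}
  P completes σ.
Run σ = ⟨ab⟩ on Q: start {t0}
  step 1 (a): {t1}
  step 2 (b): no successor for Q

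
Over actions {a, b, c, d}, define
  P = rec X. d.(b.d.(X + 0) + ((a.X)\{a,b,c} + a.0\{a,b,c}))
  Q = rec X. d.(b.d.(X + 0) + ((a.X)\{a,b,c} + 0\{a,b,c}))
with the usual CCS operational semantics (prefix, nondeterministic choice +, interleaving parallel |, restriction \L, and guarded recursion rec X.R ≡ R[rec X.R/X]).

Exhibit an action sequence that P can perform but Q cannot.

Reachable graph of P (5 states):
  s0 = rec X. d.(b.d.(X + 0) + ((a.X)\{a,b,c} + a.0\{a,b,c})) :: =d=> s1
  s1 = b.d.((rec X. d.(b.d.(X + 0) + ((a.X)\{a,b,c} + a.0\{a,b,c}))) + 0) + ((a.(rec X. d.(b.d.(X + 0) + ((a.X)\{a,b,c} + a.0\{a,b,c}))))\{a,b,c} + a.0\{a,b,c}) :: =a=> s2, =b=> s3
  s2 = 0\{a,b,c} :: ∅
  s3 = d.((rec X. d.(b.d.(X + 0) + ((a.X)\{a,b,c} + a.0\{a,b,c}))) + 0) :: =d=> s4
  s4 = (rec X. d.(b.d.(X + 0) + ((a.X)\{a,b,c} + a.0\{a,b,c}))) + 0 :: =d=> s1
Reachable graph of Q (4 states):
  t0 = rec X. d.(b.d.(X + 0) + ((a.X)\{a,b,c} + 0\{a,b,c})) :: =d=> t1
  t1 = b.d.((rec X. d.(b.d.(X + 0) + ((a.X)\{a,b,c} + 0\{a,b,c}))) + 0) + ((a.(rec X. d.(b.d.(X + 0) + ((a.X)\{a,b,c} + 0\{a,b,c}))))\{a,b,c} + 0\{a,b,c}) :: =b=> t2
  t2 = d.((rec X. d.(b.d.(X + 0) + ((a.X)\{a,b,c} + 0\{a,b,c}))) + 0) :: =d=> t3
  t3 = (rec X. d.(b.d.(X + 0) + ((a.X)\{a,b,c} + 0\{a,b,c}))) + 0 :: =d=> t1
Run σ = ⟨da⟩ on P: start {s0}
  [1] d ⇒ {s1}
  [2] a ⇒ {s2}
  — P admits the full trace.
Run σ = ⟨da⟩ on Q: start {t0}
  [1] d ⇒ {t1}
  [2] a ⇒ no successor for Q

da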